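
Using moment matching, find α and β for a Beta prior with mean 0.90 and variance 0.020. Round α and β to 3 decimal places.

α = 3.150, β = 0.350

Write ν = α+β; then α = μν and Var = μ(1−μ)/(ν+1).
ν = μ(1−μ)/Var − 1 = 0.0900/0.020 − 1 = 3.5000.
α = 0.90·3.5000 = 3.150, β = 0.10·3.5000 = 0.350.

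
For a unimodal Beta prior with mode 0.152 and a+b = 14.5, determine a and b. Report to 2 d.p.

a = 2.90, b = 11.60

For a,b>1 the mode is (a−1)/(a+b−2), so a = mode·(κ−2)+1 = 0.152×12.5+1 = 2.90.
And b = (1−mode)·(κ−2)+1 = 0.848×12.5+1 = 11.60.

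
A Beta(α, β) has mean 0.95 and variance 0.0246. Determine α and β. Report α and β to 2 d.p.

By moment matching, α+β = μ(1−μ)/σ² − 1 = (0.95·0.05)/0.0246 − 1 = 1.9309 − 1 = 0.9309.
Since α/(α+β) = μ, α = 0.95·0.9309 = 0.88 and β = 0.05·0.9309 = 0.05.

α = 0.88, β = 0.05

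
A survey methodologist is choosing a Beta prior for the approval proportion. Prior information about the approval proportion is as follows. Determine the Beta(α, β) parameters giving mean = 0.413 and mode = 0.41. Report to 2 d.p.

With s = α+β: μ = α/s and mode = (α−1)/(s−2). Eliminating α = μs,
μs − 1 = m(s−2) ⇒ s(μ−m) = 1−2m ⇒ s = 0.18/0.003 = 60.0000.
So α = μs = 24.78, β = (1−μ)s = 35.22.

α = 24.78, β = 35.22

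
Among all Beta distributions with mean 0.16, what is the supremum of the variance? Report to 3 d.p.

Var = μ(1−μ)/(α+β+1), which approaches μ(1−μ) as α+β → 0.
So the supremum is μ(1−μ) = 0.16×0.84 = 0.134.

0.134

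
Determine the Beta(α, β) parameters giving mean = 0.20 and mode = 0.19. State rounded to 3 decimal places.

Let s = α+β. Mean gives α = μs = 0.20s; mode gives (α−1)/(s−2) = 0.19.
Substituting: 0.20s − 1 = 0.19(s−2) = 0.19s − 0.38, so 0.01s = 0.62 and s = 62.0000.
Then α = 0.20×62.0000 = 12.400 and β = s−α = 49.600.

α = 12.400, β = 49.600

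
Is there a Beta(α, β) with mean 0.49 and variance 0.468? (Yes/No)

No

The Beta variance bound is σ² < μ(1−μ).
Here μ(1−μ) = 0.49×0.51 = 0.2499, and 0.468 ≥ 0.2499.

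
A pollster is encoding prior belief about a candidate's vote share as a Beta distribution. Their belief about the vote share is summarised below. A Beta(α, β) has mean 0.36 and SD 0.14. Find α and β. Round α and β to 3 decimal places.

σ² = 0.14² = 0.0196.
With s = α+β, Var = μ(1−μ)/(s+1), so s+1 = (0.36×0.64)/0.0196 = 11.7551 and s = 10.7551.
α = μs = 3.872, β = (1−μ)s = 6.883.

α = 3.872, β = 6.883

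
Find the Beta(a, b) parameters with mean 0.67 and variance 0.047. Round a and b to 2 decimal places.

By moment matching, a+b = μ(1−μ)/σ² − 1 = (0.67·0.33)/0.047 − 1 = 4.7043 − 1 = 3.7043.
Since a/(a+b) = μ, a = 0.67·3.7043 = 2.48 and b = 0.33·3.7043 = 1.22.

a = 2.48, b = 1.22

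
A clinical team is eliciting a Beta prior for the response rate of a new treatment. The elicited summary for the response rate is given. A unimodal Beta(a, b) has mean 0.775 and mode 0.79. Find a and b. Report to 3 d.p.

With s = a+b: μ = a/s and mode = (a−1)/(s−2). Eliminating a = μs,
μs − 1 = m(s−2) ⇒ s(μ−m) = 1−2m ⇒ s = -0.58/-0.015 = 38.6667.
So a = μs = 29.967, b = (1−μ)s = 8.700.

a = 29.967, b = 8.700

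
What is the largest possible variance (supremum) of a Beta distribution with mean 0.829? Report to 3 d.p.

0.142

For fixed mean μ the Beta variance is μ(1−μ)/(α+β+1), increasing as α+β decreases.
Its least upper bound (not attained) is μ(1−μ) = 0.829·0.171 = 0.142.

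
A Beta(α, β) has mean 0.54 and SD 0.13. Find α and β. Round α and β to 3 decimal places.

α = 7.397, β = 6.301

Variance = 0.13² = 0.0169. The moment-matching identity α+β = μ(1−μ)/Var − 1 gives
α+β = 0.2484/0.0169 − 1 = 13.6982, so α = μ·13.6982 = 7.397 and β = (1−μ)·13.6982 = 6.301.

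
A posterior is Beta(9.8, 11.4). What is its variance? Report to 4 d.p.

α+β = 21.2 and αβ = 111.72, so Var = αβ/[(α+β)²(α+β+1)] = 111.72/9977.568 = 0.0112.

0.0112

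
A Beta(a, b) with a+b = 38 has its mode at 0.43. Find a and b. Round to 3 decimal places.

For a,b>1 the mode is (a−1)/(a+b−2), so a = mode·(κ−2)+1 = 0.43×36+1 = 16.480.
And b = (1−mode)·(κ−2)+1 = 0.57×36+1 = 21.520.

a = 16.480, b = 21.520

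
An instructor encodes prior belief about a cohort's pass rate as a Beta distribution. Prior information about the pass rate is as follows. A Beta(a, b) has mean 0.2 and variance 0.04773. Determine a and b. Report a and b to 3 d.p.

By moment matching, a+b = μ(1−μ)/σ² − 1 = (0.2·0.8)/0.04773 − 1 = 3.3522 − 1 = 2.3522.
Since a/(a+b) = μ, a = 0.2·2.3522 = 0.470 and b = 0.8·2.3522 = 1.882.

a = 0.470, b = 1.882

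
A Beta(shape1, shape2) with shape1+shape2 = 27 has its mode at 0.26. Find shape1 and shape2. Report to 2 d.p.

shape1 = 7.50, shape2 = 19.50

For shape1,shape2>1 the mode is (shape1−1)/(shape1+shape2−2), so shape1 = mode·(κ−2)+1 = 0.26×25+1 = 7.50.
And shape2 = (1−mode)·(κ−2)+1 = 0.74×25+1 = 19.50.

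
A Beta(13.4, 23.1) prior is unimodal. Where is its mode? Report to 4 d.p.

0.3594

The density x^(α−1)(1−x)^(β−1) is maximised at (α−1)/(α+β−2) = 12.4/34.5 = 0.3594.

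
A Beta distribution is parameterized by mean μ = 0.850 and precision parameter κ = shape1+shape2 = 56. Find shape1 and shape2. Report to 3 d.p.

shape1 = 47.600, shape2 = 8.400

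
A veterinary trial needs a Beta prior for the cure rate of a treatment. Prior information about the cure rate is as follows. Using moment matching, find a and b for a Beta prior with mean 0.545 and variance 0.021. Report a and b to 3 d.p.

a = 5.891, b = 4.918

Let s = a+b. The Beta variance is μ(1−μ)/(s+1).
So s+1 = μ(1−μ)/σ² = (0.545×0.455)/0.021 = 0.247975/0.021 = 11.8083, giving s = 10.8083.
Then a = μs = 0.545×10.8083 = 5.891 and b = (1−μ)s = 0.455×10.8083 = 4.918.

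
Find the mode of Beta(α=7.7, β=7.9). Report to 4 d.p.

0.4926

The density x^(α−1)(1−x)^(β−1) is maximised at (α−1)/(α+β−2) = 6.7/13.6 = 0.4926.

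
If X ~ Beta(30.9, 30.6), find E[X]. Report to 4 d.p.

0.5024

E[X] = α/(α+β) = 30.9/61.5 = 0.5024.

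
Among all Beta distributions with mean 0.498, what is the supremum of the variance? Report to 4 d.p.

Var = μ(1−μ)/(α+β+1), which approaches μ(1−μ) as α+β → 0.
So the supremum is μ(1−μ) = 0.498×0.502 = 0.2500.

0.2500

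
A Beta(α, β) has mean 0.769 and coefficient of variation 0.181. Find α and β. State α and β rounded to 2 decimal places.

α = 6.28, β = 1.89

σ = CV·μ = 0.181×0.769 = 0.13919, so σ² = 0.019374.
s+1 = μ(1−μ)/σ² = 0.177639/0.019374 = 9.1691, so s = α+β = 8.1691.
α = μs = 6.28, β = (1−μ)s = 1.89.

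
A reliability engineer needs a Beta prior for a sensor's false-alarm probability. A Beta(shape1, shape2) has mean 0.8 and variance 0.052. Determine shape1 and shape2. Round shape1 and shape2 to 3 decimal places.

Write ν = shape1+shape2; then shape1 = μν and Var = μ(1−μ)/(ν+1).
ν = μ(1−μ)/Var − 1 = 0.16/0.052 − 1 = 2.0769.
shape1 = 0.8·2.0769 = 1.662, shape2 = 0.2·2.0769 = 0.415.

shape1 = 1.662, shape2 = 0.415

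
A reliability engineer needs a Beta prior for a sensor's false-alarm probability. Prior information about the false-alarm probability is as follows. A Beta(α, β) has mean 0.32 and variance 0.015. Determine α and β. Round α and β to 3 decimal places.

α = 4.322, β = 9.185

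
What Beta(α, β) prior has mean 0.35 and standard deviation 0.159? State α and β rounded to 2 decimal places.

Variance = 0.159² = 0.025281. The moment-matching identity α+β = μ(1−μ)/Var − 1 gives
α+β = 0.2275/0.025281 − 1 = 7.9989, so α = μ·7.9989 = 2.80 and β = (1−μ)·7.9989 = 5.20.

α = 2.80, β = 5.20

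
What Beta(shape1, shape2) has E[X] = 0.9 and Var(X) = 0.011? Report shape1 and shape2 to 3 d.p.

Write ν = shape1+shape2; then shape1 = μν and Var = μ(1−μ)/(ν+1).
ν = μ(1−μ)/Var − 1 = 0.09/0.011 − 1 = 7.1818.
shape1 = 0.9·7.1818 = 6.464, shape2 = 0.1·7.1818 = 0.718.

shape1 = 6.464, shape2 = 0.718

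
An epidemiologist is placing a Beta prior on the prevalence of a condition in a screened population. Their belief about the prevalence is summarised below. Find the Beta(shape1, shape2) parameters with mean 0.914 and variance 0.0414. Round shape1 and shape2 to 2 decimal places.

By moment matching, shape1+shape2 = μ(1−μ)/σ² − 1 = (0.914·0.086)/0.0414 − 1 = 1.8986 − 1 = 0.8986.
Since shape1/(shape1+shape2) = μ, shape1 = 0.914·0.8986 = 0.82 and shape2 = 0.086·0.8986 = 0.08.

shape1 = 0.82, shape2 = 0.08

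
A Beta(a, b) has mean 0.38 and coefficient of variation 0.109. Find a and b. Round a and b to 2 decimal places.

a = 51.80, b = 84.52

σ = CV·μ = 0.109×0.38 = 0.04142, so σ² = 0.001716.
s+1 = μ(1−μ)/σ² = 0.2356/0.001716 = 137.3267, so s = a+b = 136.3267.
a = μs = 51.80, b = (1−μ)s = 84.52.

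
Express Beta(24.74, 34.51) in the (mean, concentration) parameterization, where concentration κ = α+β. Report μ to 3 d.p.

κ = α+β = 24.74+34.51 = 59.25; μ = α/κ = 24.74/59.25 = 0.418.

μ = 0.418, κ = 59.25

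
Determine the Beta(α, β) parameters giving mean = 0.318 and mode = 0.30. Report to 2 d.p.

With s = α+β: μ = α/s and mode = (α−1)/(s−2). Eliminating α = μs,
μs − 1 = m(s−2) ⇒ s(μ−m) = 1−2m ⇒ s = 0.40/0.018 = 22.2222.
So α = μs = 7.07, β = (1−μ)s = 15.16.

α = 7.07, β = 15.16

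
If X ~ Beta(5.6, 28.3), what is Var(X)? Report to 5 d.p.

α+β = 33.9 and αβ = 158.48, so Var = αβ/[(α+β)²(α+β+1)] = 158.48/40107.429 = 0.00395.

0.00395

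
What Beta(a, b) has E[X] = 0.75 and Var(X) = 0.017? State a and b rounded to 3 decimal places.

a = 7.522, b = 2.507

Write ν = a+b; then a = μν and Var = μ(1−μ)/(ν+1).
ν = μ(1−μ)/Var − 1 = 0.1875/0.017 − 1 = 10.0294.
a = 0.75·10.0294 = 7.522, b = 0.25·10.0294 = 2.507.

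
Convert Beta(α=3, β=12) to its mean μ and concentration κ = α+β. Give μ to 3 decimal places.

μ = 0.200, κ = 15

κ = α+β = 3+12 = 15; μ = α/κ = 3/15 = 0.200.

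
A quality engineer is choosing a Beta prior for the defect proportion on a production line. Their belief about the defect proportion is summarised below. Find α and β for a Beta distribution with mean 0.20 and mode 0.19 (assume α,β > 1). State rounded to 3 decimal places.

α = 12.400, β = 49.600

With s = α+β: μ = α/s and mode = (α−1)/(s−2). Eliminating α = μs,
μs − 1 = m(s−2) ⇒ s(μ−m) = 1−2m ⇒ s = 0.62/0.01 = 62.0000.
So α = μs = 12.400, β = (1−μ)s = 49.600.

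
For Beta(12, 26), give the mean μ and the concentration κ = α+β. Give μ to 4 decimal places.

κ = α+β = 12+26 = 38; μ = α/κ = 12/38 = 0.3158.

μ = 0.3158, κ = 38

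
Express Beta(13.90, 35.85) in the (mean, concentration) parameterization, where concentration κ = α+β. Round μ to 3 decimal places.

μ = 0.279, κ = 49.75

κ = α+β = 13.90+35.85 = 49.75; μ = α/κ = 13.90/49.75 = 0.279.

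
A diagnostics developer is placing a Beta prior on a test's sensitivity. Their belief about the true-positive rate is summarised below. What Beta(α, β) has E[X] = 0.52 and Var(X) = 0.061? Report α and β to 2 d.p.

Write ν = α+β; then α = μν and Var = μ(1−μ)/(ν+1).
ν = μ(1−μ)/Var − 1 = 0.2496/0.061 − 1 = 3.0918.
α = 0.52·3.0918 = 1.61, β = 0.48·3.0918 = 1.48.

α = 1.61, β = 1.48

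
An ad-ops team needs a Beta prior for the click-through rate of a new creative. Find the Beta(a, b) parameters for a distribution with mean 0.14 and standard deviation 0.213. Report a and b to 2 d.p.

a = 0.23, b = 1.42

Variance = 0.213² = 0.045369. The moment-matching identity a+b = μ(1−μ)/Var − 1 gives
a+b = 0.1204/0.045369 − 1 = 1.6538, so a = μ·1.6538 = 0.23 and b = (1−μ)·1.6538 = 1.42.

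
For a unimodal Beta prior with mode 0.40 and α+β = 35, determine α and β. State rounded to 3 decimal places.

Mode = (α−1)/(κ−2) with κ = α+β, so α−1 = 0.40·33 = 13.200.
α = 14.200; β = κ − α = 20.800.

α = 14.200, β = 20.800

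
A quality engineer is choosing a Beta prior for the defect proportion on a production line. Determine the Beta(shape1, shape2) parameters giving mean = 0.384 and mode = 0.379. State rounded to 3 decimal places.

With s = shape1+shape2: μ = shape1/s and mode = (shape1−1)/(s−2). Eliminating shape1 = μs,
μs − 1 = m(s−2) ⇒ s(μ−m) = 1−2m ⇒ s = 0.242/0.005 = 48.4000.
So shape1 = μs = 18.586, shape2 = (1−μ)s = 29.814.

shape1 = 18.586, shape2 = 29.814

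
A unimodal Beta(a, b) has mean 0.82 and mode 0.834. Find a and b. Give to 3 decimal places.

Let s = a+b. Mean gives a = μs = 0.82s; mode gives (a−1)/(s−2) = 0.834.
Substituting: 0.82s − 1 = 0.834(s−2) = 0.834s − 1.668, so -0.014s = -0.668 and s = 47.7143.
Then a = 0.82×47.7143 = 39.126 and b = s−a = 8.589.

a = 39.126, b = 8.589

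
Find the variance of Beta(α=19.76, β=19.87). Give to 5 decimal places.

Var = αβ/[(α+β)²(α+β+1)] = (19.76×19.87)/(39.63²×40.63) = 392.6312/63810.914247 = 0.00615.

0.00615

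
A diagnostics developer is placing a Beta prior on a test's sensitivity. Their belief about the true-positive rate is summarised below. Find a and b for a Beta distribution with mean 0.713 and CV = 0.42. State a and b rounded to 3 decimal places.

Var = (CV·μ)² = (0.42×0.713)² = 0.089676.
a+b = μ(1−μ)/Var − 1 = 0.204631/0.089676 − 1 = 1.2819.
Thus a = 0.713·1.2819 = 0.914 and b = 0.287·1.2819 = 0.368.

a = 0.914, b = 0.368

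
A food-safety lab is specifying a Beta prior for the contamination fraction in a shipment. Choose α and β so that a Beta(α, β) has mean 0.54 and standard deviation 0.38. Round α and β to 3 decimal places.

α = 0.389, β = 0.331

σ² = 0.38² = 0.1444.
With s = α+β, Var = μ(1−μ)/(s+1), so s+1 = (0.54×0.46)/0.1444 = 1.7202 and s = 0.7202.
α = μs = 0.389, β = (1−μ)s = 0.331.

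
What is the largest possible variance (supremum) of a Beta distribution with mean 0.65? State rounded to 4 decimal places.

0.2275

For fixed mean μ the Beta variance is μ(1−μ)/(α+β+1), increasing as α+β decreases.
Its least upper bound (not attained) is μ(1−μ) = 0.65·0.35 = 0.2275.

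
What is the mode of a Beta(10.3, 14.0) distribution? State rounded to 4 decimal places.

With α,β > 1, mode = (α−1)/(α+β−2) = 9.3/22.3 = 0.4170.

0.4170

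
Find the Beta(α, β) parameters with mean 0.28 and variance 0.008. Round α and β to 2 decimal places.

By moment matching, α+β = μ(1−μ)/σ² − 1 = (0.28·0.72)/0.008 − 1 = 25.2000 − 1 = 24.2000.
Since α/(α+β) = μ, α = 0.28·24.2000 = 6.78 and β = 0.72·24.2000 = 17.42.

α = 6.78, β = 17.42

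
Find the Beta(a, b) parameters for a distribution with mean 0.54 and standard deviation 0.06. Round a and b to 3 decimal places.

σ² = 0.06² = 0.0036.
With s = a+b, Var = μ(1−μ)/(s+1), so s+1 = (0.54×0.46)/0.0036 = 69.0000 and s = 68.0000.
a = μs = 36.720, b = (1−μ)s = 31.280.

a = 36.720, b = 31.280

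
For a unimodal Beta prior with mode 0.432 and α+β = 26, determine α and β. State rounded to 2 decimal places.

α = 11.37, β = 14.63

Since the density peak of Beta(α,β) is at (α−1)/(α+β−2),
α = 1 + 0.432(26−2) = 11.37 and β = 26 − 11.37 = 14.63.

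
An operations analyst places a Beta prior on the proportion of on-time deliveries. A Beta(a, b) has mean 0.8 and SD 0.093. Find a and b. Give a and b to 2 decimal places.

a = 14.00, b = 3.50

Variance = 0.093² = 0.008649. The moment-matching identity a+b = μ(1−μ)/Var − 1 gives
a+b = 0.16/0.008649 − 1 = 17.4992, so a = μ·17.4992 = 14.00 and b = (1−μ)·17.4992 = 3.50.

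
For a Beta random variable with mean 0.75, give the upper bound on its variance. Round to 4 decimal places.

Var = μ(1−μ)/(α+β+1), which approaches μ(1−μ) as α+β → 0.
So the supremum is μ(1−μ) = 0.75×0.25 = 0.1875.

0.1875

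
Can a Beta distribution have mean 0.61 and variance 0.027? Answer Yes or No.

The Beta variance bound is σ² < μ(1−μ).
Here μ(1−μ) = 0.61×0.39 = 0.2379, and 0.027 < 0.2379.

Yes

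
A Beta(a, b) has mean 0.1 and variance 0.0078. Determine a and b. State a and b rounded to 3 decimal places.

a = 1.054, b = 9.485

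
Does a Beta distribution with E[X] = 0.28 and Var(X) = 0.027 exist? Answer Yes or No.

Yes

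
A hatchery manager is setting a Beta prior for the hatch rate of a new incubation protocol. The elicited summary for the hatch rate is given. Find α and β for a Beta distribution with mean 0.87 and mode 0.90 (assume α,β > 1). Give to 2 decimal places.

α = 23.20, β = 3.47

With s = α+β: μ = α/s and mode = (α−1)/(s−2). Eliminating α = μs,
μs − 1 = m(s−2) ⇒ s(μ−m) = 1−2m ⇒ s = -0.80/-0.03 = 26.6667.
So α = μs = 23.20, β = (1−μ)s = 3.47.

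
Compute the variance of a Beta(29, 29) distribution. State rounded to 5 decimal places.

0.00424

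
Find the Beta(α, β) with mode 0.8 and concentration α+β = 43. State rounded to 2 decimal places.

For α,β>1 the mode is (α−1)/(α+β−2), so α = mode·(κ−2)+1 = 0.8×41+1 = 33.80.
And β = (1−mode)·(κ−2)+1 = 0.2×41+1 = 9.20.

α = 33.80, β = 9.20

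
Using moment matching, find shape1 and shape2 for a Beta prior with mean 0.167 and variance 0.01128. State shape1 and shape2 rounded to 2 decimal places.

shape1 = 1.89, shape2 = 9.44

By moment matching, shape1+shape2 = μ(1−μ)/σ² − 1 = (0.167·0.833)/0.01128 − 1 = 12.3325 − 1 = 11.3325.
Since shape1/(shape1+shape2) = μ, shape1 = 0.167·11.3325 = 1.89 and shape2 = 0.833·11.3325 = 9.44.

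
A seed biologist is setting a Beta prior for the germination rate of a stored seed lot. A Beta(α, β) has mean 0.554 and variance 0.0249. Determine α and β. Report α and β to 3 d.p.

α = 4.943, β = 3.980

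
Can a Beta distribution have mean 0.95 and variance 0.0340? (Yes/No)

For any Beta, Var(X) < E[X]·(1−E[X]).
Here μ(1−μ) = 0.95×0.05 = 0.0475, and 0.0340 < 0.0475.

Yes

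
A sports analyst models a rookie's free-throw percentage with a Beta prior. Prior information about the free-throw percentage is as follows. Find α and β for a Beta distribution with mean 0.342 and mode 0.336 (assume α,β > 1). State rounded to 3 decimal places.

α = 18.696, β = 35.971

With s = α+β: μ = α/s and mode = (α−1)/(s−2). Eliminating α = μs,
μs − 1 = m(s−2) ⇒ s(μ−m) = 1−2m ⇒ s = 0.328/0.006 = 54.6667.
So α = μs = 18.696, β = (1−μ)s = 35.971.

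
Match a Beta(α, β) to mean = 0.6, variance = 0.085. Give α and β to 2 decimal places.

α = 1.09, β = 0.73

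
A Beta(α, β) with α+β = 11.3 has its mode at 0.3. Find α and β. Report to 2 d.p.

α = 3.79, β = 7.51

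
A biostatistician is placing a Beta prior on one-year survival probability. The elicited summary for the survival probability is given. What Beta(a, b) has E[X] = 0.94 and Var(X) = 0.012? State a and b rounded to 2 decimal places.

a = 3.48, b = 0.22

Write ν = a+b; then a = μν and Var = μ(1−μ)/(ν+1).
ν = μ(1−μ)/Var − 1 = 0.0564/0.012 − 1 = 3.7000.
a = 0.94·3.7000 = 3.48, b = 0.06·3.7000 = 0.22.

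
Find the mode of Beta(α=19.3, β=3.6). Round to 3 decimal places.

With α,β > 1, mode = (α−1)/(α+β−2) = 18.3/20.9 = 0.876.

0.876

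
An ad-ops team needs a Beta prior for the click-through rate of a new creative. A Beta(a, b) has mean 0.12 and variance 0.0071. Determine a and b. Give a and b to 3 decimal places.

Let s = a+b. The Beta variance is μ(1−μ)/(s+1).
So s+1 = μ(1−μ)/σ² = (0.12×0.88)/0.0071 = 0.1056/0.0071 = 14.8732, giving s = 13.8732.
Then a = μs = 0.12×13.8732 = 1.665 and b = (1−μ)s = 0.88×13.8732 = 12.208.

a = 1.665, b = 12.208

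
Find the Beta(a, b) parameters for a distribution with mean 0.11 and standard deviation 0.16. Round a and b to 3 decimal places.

a = 0.311, b = 2.514

First σ² = 0.0256. Setting a = μn, b = (1−μ)n with n = a+b,
μ(1−μ)/(n+1) = 0.0256 ⇒ n+1 = 0.0979/0.0256 = 3.8242 ⇒ n = 2.8242.
Hence a = 0.11×2.8242 = 0.311, b = 0.89×2.8242 = 2.514.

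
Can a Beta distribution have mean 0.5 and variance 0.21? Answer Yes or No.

For any Beta, Var(X) < E[X]·(1−E[X]).
Here μ(1−μ) = 0.5×0.5 = 0.25, and 0.21 < 0.25.

Yes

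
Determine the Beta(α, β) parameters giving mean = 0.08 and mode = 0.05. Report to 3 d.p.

α = 2.400, β = 27.600

With s = α+β: μ = α/s and mode = (α−1)/(s−2). Eliminating α = μs,
μs − 1 = m(s−2) ⇒ s(μ−m) = 1−2m ⇒ s = 0.90/0.03 = 30.0000.
So α = μs = 2.400, β = (1−μ)s = 27.600.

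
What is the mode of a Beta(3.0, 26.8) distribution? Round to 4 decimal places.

With α,β > 1, mode = (α−1)/(α+β−2) = 2.0/27.8 = 0.0719.

0.0719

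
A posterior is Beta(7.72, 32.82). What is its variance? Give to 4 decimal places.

μ = 7.72/40.54 = 0.190429; Var = μ(1−μ)/(α+β+1) = 0.1541659/41.54 = 0.0037.

0.0037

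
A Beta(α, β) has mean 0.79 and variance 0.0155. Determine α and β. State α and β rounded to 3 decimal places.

Let s = α+β. The Beta variance is μ(1−μ)/(s+1).
So s+1 = μ(1−μ)/σ² = (0.79×0.21)/0.0155 = 0.1659/0.0155 = 10.7032, giving s = 9.7032.
Then α = μs = 0.79×9.7032 = 7.666 and β = (1−μ)s = 0.21×9.7032 = 2.038.

α = 7.666, β = 2.038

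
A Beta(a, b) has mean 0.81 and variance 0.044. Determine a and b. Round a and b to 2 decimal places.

a = 2.02, b = 0.47

Let s = a+b. The Beta variance is μ(1−μ)/(s+1).
So s+1 = μ(1−μ)/σ² = (0.81×0.19)/0.044 = 0.1539/0.044 = 3.4977, giving s = 2.4977.
Then a = μs = 0.81×2.4977 = 2.02 and b = (1−μ)s = 0.19×2.4977 = 0.47.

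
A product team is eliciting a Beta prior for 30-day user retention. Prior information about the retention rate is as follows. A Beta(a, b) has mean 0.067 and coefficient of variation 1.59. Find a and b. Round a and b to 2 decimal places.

a = 0.30, b = 4.21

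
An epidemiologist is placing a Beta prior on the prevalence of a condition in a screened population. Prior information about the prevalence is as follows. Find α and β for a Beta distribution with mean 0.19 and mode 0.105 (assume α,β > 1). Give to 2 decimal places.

α = 1.77, β = 7.53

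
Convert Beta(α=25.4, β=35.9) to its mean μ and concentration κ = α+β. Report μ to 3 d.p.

κ = α+β = 25.4+35.9 = 61.3; μ = α/κ = 25.4/61.3 = 0.414.

μ = 0.414, κ = 61.3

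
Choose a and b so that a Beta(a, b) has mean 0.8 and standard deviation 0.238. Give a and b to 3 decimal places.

Variance = 0.238² = 0.056644. The moment-matching identity a+b = μ(1−μ)/Var − 1 gives
a+b = 0.16/0.056644 − 1 = 1.8247, so a = μ·1.8247 = 1.460 and b = (1−μ)·1.8247 = 0.365.

a = 1.460, b = 0.365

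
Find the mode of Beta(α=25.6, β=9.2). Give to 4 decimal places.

0.7500

With α,β > 1, mode = (α−1)/(α+β−2) = 24.6/32.8 = 0.7500.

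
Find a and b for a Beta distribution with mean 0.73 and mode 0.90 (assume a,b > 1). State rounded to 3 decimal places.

With s = a+b: μ = a/s and mode = (a−1)/(s−2). Eliminating a = μs,
μs − 1 = m(s−2) ⇒ s(μ−m) = 1−2m ⇒ s = -0.80/-0.17 = 4.7059.
So a = μs = 3.435, b = (1−μ)s = 1.271.

a = 3.435, b = 1.271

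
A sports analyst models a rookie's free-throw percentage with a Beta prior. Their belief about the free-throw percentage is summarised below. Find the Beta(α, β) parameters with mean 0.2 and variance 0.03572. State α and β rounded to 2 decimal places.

α = 0.70, β = 2.78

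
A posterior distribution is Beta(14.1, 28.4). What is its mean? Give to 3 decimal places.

E[X] = α/(α+β) = 14.1/42.5 = 0.332.

0.332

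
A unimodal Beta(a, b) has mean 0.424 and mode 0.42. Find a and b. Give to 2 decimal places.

a = 16.96, b = 23.04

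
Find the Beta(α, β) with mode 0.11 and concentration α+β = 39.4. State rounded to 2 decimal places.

Mode = (α−1)/(κ−2) with κ = α+β, so α−1 = 0.11·37.4 = 4.11.
α = 5.11; β = κ − α = 34.29.

α = 5.11, β = 34.29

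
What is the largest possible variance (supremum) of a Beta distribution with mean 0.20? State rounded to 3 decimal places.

For fixed mean μ the Beta variance is μ(1−μ)/(α+β+1), increasing as α+β decreases.
Its least upper bound (not attained) is μ(1−μ) = 0.20·0.80 = 0.160.

0.160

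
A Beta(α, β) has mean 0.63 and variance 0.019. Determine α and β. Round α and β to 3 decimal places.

Write ν = α+β; then α = μν and Var = μ(1−μ)/(ν+1).
ν = μ(1−μ)/Var − 1 = 0.2331/0.019 − 1 = 11.2684.
α = 0.63·11.2684 = 7.099, β = 0.37·11.2684 = 4.169.

α = 7.099, β = 4.169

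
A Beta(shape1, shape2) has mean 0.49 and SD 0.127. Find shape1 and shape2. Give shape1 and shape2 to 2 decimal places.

shape1 = 7.10, shape2 = 7.39

Variance = 0.127² = 0.016129. The moment-matching identity shape1+shape2 = μ(1−μ)/Var − 1 gives
shape1+shape2 = 0.2499/0.016129 − 1 = 14.4938, so shape1 = μ·14.4938 = 7.10 and shape2 = (1−μ)·14.4938 = 7.39.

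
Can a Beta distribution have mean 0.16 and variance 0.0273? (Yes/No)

For any Beta, Var(X) < E[X]·(1−E[X]).
Here μ(1−μ) = 0.16×0.84 = 0.1344, and 0.0273 < 0.1344.

Yes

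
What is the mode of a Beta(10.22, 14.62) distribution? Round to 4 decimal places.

With α,β > 1, mode = (α−1)/(α+β−2) = 9.22/22.84 = 0.4037.

0.4037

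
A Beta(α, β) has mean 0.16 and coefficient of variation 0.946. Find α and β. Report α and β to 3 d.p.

Var = (CV·μ)² = (0.946×0.16)² = 0.022910.
α+β = μ(1−μ)/Var − 1 = 0.1344/0.022910 − 1 = 4.8665.
Thus α = 0.16·4.8665 = 0.779 and β = 0.84·4.8665 = 4.088.

α = 0.779, β = 4.088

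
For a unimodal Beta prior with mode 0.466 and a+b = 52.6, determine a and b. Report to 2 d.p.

a = 24.58, b = 28.02

Mode = (a−1)/(κ−2) with κ = a+b, so a−1 = 0.466·50.6 = 23.58.
a = 24.58; b = κ − a = 28.02.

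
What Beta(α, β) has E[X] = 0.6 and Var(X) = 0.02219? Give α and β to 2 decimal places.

α = 5.89, β = 3.93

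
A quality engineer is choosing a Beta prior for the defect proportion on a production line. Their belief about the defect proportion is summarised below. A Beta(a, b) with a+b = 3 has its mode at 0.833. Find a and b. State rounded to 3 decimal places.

Mode = (a−1)/(κ−2) with κ = a+b, so a−1 = 0.833·1 = 0.833.
a = 1.833; b = κ − a = 1.167.

a = 1.833, b = 1.167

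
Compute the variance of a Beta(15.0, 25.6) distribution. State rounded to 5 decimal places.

μ = 15.0/40.6 = 0.369458; Var = μ(1−μ)/(α+β+1) = 0.2329588/41.6 = 0.00560.

0.00560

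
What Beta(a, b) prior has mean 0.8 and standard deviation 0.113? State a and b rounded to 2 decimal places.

σ² = 0.113² = 0.012769.
With s = a+b, Var = μ(1−μ)/(s+1), so s+1 = (0.8×0.2)/0.012769 = 12.5303 and s = 11.5303.
a = μs = 9.22, b = (1−μ)s = 2.31.

a = 9.22, b = 2.31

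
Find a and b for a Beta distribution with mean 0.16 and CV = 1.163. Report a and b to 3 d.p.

Var = (CV·μ)² = (1.163×0.16)² = 0.034626.
a+b = μ(1−μ)/Var − 1 = 0.1344/0.034626 − 1 = 2.8815.
Thus a = 0.16·2.8815 = 0.461 and b = 0.84·2.8815 = 2.420.

a = 0.461, b = 2.420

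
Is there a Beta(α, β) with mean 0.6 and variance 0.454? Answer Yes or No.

The Beta variance bound is σ² < μ(1−μ).
Here μ(1−μ) = 0.6×0.4 = 0.24, and 0.454 ≥ 0.24.

No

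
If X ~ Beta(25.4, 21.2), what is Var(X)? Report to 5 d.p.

Var = αβ/[(α+β)²(α+β+1)] = (25.4×21.2)/(46.6²×47.6) = 538.48/103366.256 = 0.00521.

0.00521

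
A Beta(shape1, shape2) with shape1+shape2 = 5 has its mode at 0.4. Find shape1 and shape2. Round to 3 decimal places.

shape1 = 2.200, shape2 = 2.800

Mode = (shape1−1)/(κ−2) with κ = shape1+shape2, so shape1−1 = 0.4·3 = 1.200.
shape1 = 2.200; shape2 = κ − shape1 = 2.800.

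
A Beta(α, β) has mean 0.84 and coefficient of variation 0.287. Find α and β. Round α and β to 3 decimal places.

α = 1.102, β = 0.210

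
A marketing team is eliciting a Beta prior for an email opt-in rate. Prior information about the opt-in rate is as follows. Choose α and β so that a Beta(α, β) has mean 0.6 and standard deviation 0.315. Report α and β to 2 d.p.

Variance = 0.315² = 0.099225. The moment-matching identity α+β = μ(1−μ)/Var − 1 gives
α+β = 0.24/0.099225 − 1 = 1.4187, so α = μ·1.4187 = 0.85 and β = (1−μ)·1.4187 = 0.57.

α = 0.85, β = 0.57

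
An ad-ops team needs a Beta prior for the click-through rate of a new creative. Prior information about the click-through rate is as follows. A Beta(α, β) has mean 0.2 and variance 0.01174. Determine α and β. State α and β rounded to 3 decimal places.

α = 2.526, β = 10.103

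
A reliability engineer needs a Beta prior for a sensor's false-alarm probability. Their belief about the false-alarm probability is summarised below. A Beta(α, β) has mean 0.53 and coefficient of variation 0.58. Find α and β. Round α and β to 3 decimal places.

α = 0.867, β = 0.769

Var = (CV·μ)² = (0.58×0.53)² = 0.094495.
α+β = μ(1−μ)/Var − 1 = 0.2491/0.094495 − 1 = 1.6361.
Thus α = 0.53·1.6361 = 0.867 and β = 0.47·1.6361 = 0.769.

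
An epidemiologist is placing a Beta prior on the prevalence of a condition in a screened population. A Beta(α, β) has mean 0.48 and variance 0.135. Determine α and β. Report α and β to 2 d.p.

α = 0.41, β = 0.44

Let s = α+β. The Beta variance is μ(1−μ)/(s+1).
So s+1 = μ(1−μ)/σ² = (0.48×0.52)/0.135 = 0.2496/0.135 = 1.8489, giving s = 0.8489.
Then α = μs = 0.48×0.8489 = 0.41 and β = (1−μ)s = 0.52×0.8489 = 0.44.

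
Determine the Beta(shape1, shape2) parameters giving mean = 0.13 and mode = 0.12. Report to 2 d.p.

With s = shape1+shape2: μ = shape1/s and mode = (shape1−1)/(s−2). Eliminating shape1 = μs,
μs − 1 = m(s−2) ⇒ s(μ−m) = 1−2m ⇒ s = 0.76/0.01 = 76.0000.
So shape1 = μs = 9.88, shape2 = (1−μ)s = 66.12.

shape1 = 9.88, shape2 = 66.12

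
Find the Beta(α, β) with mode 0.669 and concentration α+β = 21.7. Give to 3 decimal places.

α = 14.179, β = 7.521

Since the density peak of Beta(α,β) is at (α−1)/(α+β−2),
α = 1 + 0.669(21.7−2) = 14.179 and β = 21.7 − 14.179 = 7.521.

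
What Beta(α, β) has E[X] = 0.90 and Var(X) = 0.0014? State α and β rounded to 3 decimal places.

α = 56.957, β = 6.329

By moment matching, α+β = μ(1−μ)/σ² − 1 = (0.90·0.10)/0.0014 − 1 = 64.2857 − 1 = 63.2857.
Since α/(α+β) = μ, α = 0.90·63.2857 = 56.957 and β = 0.10·63.2857 = 6.329.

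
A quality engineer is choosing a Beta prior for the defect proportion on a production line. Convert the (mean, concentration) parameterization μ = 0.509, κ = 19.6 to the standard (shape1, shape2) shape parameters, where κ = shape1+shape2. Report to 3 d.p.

shape1 = 9.976, shape2 = 9.624

Split κ in proportion μ : (1−μ): shape1 = 0.509·19.6 = 9.976, shape2 = 19.6 − 9.976 = 9.624.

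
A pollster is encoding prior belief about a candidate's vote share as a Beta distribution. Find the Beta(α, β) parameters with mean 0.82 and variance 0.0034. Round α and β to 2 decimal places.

α = 34.78, β = 7.63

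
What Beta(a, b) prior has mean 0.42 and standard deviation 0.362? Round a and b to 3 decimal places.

First σ² = 0.131044. Setting a = μn, b = (1−μ)n with n = a+b,
μ(1−μ)/(n+1) = 0.131044 ⇒ n+1 = 0.2436/0.131044 = 1.8589 ⇒ n = 0.8589.
Hence a = 0.42×0.8589 = 0.361, b = 0.58×0.8589 = 0.498.

a = 0.361, b = 0.498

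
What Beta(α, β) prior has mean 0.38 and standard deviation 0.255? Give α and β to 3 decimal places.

α = 0.997, β = 1.626

Variance = 0.255² = 0.065025. The moment-matching identity α+β = μ(1−μ)/Var − 1 gives
α+β = 0.2356/0.065025 − 1 = 2.6232, so α = μ·2.6232 = 0.997 and β = (1−μ)·2.6232 = 1.626.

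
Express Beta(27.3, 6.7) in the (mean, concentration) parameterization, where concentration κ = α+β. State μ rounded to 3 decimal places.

κ = α+β = 27.3+6.7 = 34.0; μ = α/κ = 27.3/34.0 = 0.803.

μ = 0.803, κ = 34.0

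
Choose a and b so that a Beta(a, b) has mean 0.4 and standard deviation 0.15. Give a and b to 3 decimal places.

σ² = 0.15² = 0.0225.
With s = a+b, Var = μ(1−μ)/(s+1), so s+1 = (0.4×0.6)/0.0225 = 10.6667 and s = 9.6667.
a = μs = 3.867, b = (1−μ)s = 5.800.

a = 3.867, b = 5.800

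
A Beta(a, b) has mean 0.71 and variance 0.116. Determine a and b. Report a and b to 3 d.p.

a = 0.550, b = 0.225

By moment matching, a+b = μ(1−μ)/σ² − 1 = (0.71·0.29)/0.116 − 1 = 1.7750 − 1 = 0.7750.
Since a/(a+b) = μ, a = 0.71·0.7750 = 0.550 and b = 0.29·0.7750 = 0.225.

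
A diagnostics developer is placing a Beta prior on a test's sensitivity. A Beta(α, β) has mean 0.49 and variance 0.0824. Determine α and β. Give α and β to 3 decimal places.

α = 0.996, β = 1.037

Write ν = α+β; then α = μν and Var = μ(1−μ)/(ν+1).
ν = μ(1−μ)/Var − 1 = 0.2499/0.0824 − 1 = 2.0328.
α = 0.49·2.0328 = 0.996, β = 0.51·2.0328 = 1.037.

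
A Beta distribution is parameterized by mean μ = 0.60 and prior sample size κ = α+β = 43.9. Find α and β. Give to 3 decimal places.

α = 26.340, β = 17.560

Split κ in proportion μ : (1−μ): α = 0.60·43.9 = 26.340, β = 43.9 − 26.340 = 17.560.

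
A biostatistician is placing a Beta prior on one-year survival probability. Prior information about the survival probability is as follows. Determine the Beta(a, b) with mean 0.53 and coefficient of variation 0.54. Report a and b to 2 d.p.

a = 1.08, b = 0.96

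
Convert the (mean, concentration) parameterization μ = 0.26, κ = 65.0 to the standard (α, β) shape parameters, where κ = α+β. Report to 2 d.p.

α = μκ = 0.26×65.0 = 16.90 and β = (1−μ)κ = 0.74×65.0 = 48.10.

α = 16.90, β = 48.10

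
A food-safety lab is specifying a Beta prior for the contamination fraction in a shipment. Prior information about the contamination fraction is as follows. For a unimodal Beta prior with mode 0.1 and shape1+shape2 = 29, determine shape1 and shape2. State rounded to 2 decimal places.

shape1 = 3.70, shape2 = 25.30

Mode = (shape1−1)/(κ−2) with κ = shape1+shape2, so shape1−1 = 0.1·27 = 2.70.
shape1 = 3.70; shape2 = κ − shape1 = 25.30.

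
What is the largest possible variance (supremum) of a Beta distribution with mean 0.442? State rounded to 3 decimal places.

0.247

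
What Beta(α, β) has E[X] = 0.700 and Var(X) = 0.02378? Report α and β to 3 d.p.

By moment matching, α+β = μ(1−μ)/σ² − 1 = (0.700·0.300)/0.02378 − 1 = 8.8310 − 1 = 7.8310.
Since α/(α+β) = μ, α = 0.700·7.8310 = 5.482 and β = 0.300·7.8310 = 2.349.

α = 5.482, β = 2.349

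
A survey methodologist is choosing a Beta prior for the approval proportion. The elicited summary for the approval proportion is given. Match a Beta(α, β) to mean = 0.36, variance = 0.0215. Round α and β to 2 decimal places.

α = 3.50, β = 6.22

Write ν = α+β; then α = μν and Var = μ(1−μ)/(ν+1).
ν = μ(1−μ)/Var − 1 = 0.2304/0.0215 − 1 = 9.7163.
α = 0.36·9.7163 = 3.50, β = 0.64·9.7163 = 6.22.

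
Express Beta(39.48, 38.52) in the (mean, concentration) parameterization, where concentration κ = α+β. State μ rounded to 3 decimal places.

μ = 0.506, κ = 78.00

κ = α+β = 39.48+38.52 = 78.00; μ = α/κ = 39.48/78.00 = 0.506.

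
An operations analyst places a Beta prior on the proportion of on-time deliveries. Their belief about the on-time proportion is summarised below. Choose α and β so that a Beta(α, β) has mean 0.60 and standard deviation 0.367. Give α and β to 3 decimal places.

α = 0.469, β = 0.313

Variance = 0.367² = 0.134689. The moment-matching identity α+β = μ(1−μ)/Var − 1 gives
α+β = 0.2400/0.134689 − 1 = 0.7819, so α = μ·0.7819 = 0.469 and β = (1−μ)·0.7819 = 0.313.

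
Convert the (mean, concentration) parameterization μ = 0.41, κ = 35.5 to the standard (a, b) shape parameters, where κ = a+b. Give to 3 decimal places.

a = μκ = 0.41×35.5 = 14.555 and b = (1−μ)κ = 0.59×35.5 = 20.945.

a = 14.555, b = 20.945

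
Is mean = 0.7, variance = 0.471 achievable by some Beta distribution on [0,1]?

No

For any Beta, Var(X) < E[X]·(1−E[X]).
Here μ(1−μ) = 0.7×0.3 = 0.21, and 0.471 ≥ 0.21.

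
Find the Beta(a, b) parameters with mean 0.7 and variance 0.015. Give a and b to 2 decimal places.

a = 9.10, b = 3.90

By moment matching, a+b = μ(1−μ)/σ² − 1 = (0.7·0.3)/0.015 − 1 = 14.0000 − 1 = 13.0000.
Since a/(a+b) = μ, a = 0.7·13.0000 = 9.10 and b = 0.3·13.0000 = 3.90.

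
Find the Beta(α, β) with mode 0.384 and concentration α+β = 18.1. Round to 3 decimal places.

Mode = (α−1)/(κ−2) with κ = α+β, so α−1 = 0.384·16.1 = 6.182.
α = 7.182; β = κ − α = 10.918.

α = 7.182, β = 10.918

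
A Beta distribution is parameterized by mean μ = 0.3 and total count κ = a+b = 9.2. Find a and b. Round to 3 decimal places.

a = μκ = 0.3×9.2 = 2.760 and b = (1−μ)κ = 0.7×9.2 = 6.440.

a = 2.760, b = 6.440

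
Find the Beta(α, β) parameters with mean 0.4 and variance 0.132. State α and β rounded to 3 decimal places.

α = 0.327, β = 0.491

Let s = α+β. The Beta variance is μ(1−μ)/(s+1).
So s+1 = μ(1−μ)/σ² = (0.4×0.6)/0.132 = 0.24/0.132 = 1.8182, giving s = 0.8182.
Then α = μs = 0.4×0.8182 = 0.327 and β = (1−μ)s = 0.6×0.8182 = 0.491.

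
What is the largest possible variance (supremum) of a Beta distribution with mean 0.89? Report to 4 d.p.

0.0979

For fixed mean μ the Beta variance is μ(1−μ)/(α+β+1), increasing as α+β decreases.
Its least upper bound (not attained) is μ(1−μ) = 0.89·0.11 = 0.0979.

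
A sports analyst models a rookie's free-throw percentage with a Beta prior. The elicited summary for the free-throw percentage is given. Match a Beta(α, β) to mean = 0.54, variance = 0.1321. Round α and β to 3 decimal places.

α = 0.475, β = 0.405

Let s = α+β. The Beta variance is μ(1−μ)/(s+1).
So s+1 = μ(1−μ)/σ² = (0.54×0.46)/0.1321 = 0.2484/0.1321 = 1.8804, giving s = 0.8804.
Then α = μs = 0.54×0.8804 = 0.475 and β = (1−μ)s = 0.46×0.8804 = 0.405.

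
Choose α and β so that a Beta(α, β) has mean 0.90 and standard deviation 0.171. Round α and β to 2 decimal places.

α = 1.87, β = 0.21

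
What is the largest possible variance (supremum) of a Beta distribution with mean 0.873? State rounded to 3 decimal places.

For fixed mean μ the Beta variance is μ(1−μ)/(α+β+1), increasing as α+β decreases.
Its least upper bound (not attained) is μ(1−μ) = 0.873·0.127 = 0.111.

0.111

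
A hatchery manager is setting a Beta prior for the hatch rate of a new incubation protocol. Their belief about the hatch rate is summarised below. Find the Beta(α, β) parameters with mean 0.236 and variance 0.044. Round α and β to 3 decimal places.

α = 0.731, β = 2.367

By moment matching, α+β = μ(1−μ)/σ² − 1 = (0.236·0.764)/0.044 − 1 = 4.0978 − 1 = 3.0978.
Since α/(α+β) = μ, α = 0.236·3.0978 = 0.731 and β = 0.764·3.0978 = 2.367.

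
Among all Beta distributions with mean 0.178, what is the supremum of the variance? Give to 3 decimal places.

0.146

Var = μ(1−μ)/(α+β+1), which approaches μ(1−μ) as α+β → 0.
So the supremum is μ(1−μ) = 0.178×0.822 = 0.146.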